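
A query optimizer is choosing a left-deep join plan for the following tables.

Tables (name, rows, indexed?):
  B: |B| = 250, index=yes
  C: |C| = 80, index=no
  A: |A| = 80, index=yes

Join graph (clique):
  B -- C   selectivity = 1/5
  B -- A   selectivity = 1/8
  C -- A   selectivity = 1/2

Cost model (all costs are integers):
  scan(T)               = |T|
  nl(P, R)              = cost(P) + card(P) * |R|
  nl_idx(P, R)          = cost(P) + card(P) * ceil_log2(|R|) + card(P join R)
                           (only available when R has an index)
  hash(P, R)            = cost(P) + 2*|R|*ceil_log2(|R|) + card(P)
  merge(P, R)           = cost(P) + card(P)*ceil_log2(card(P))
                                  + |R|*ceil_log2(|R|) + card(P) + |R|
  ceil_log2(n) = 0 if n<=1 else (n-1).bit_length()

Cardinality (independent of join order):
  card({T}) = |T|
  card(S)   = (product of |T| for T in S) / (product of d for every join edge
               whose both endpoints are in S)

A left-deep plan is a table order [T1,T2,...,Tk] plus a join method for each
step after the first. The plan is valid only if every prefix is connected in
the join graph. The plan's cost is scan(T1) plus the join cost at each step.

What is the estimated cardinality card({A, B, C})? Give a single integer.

20000

Tables in S: A(80), B(250), C(80)
Edges inside S: B-C(d=5), B-A(d=8), C-A(d=2)
numerator = 80 * 250 * 80 = 1600000
denominator = 5 * 8 * 2 = 80
card(S) = 1600000 / 80 = 20000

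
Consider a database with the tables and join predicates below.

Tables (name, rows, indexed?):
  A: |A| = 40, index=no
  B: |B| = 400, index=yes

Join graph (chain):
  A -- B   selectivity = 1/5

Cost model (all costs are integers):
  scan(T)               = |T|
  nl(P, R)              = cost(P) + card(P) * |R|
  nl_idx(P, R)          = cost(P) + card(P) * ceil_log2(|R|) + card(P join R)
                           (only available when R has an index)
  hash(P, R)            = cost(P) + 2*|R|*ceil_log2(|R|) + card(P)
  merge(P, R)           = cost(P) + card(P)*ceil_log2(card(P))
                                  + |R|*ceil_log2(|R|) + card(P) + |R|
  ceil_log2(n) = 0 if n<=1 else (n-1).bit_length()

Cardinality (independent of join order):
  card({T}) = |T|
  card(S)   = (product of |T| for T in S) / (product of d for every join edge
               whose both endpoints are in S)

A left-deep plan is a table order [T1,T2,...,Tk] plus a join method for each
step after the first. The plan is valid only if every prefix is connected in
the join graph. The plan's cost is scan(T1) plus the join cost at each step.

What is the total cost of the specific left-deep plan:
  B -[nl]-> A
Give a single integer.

step 1: scan B: cost=400, card=400
step 2: join A via nl
    card(P join A) = 400*40/(5) = 3200
    cost = 400 + 400*40 = 16400

16400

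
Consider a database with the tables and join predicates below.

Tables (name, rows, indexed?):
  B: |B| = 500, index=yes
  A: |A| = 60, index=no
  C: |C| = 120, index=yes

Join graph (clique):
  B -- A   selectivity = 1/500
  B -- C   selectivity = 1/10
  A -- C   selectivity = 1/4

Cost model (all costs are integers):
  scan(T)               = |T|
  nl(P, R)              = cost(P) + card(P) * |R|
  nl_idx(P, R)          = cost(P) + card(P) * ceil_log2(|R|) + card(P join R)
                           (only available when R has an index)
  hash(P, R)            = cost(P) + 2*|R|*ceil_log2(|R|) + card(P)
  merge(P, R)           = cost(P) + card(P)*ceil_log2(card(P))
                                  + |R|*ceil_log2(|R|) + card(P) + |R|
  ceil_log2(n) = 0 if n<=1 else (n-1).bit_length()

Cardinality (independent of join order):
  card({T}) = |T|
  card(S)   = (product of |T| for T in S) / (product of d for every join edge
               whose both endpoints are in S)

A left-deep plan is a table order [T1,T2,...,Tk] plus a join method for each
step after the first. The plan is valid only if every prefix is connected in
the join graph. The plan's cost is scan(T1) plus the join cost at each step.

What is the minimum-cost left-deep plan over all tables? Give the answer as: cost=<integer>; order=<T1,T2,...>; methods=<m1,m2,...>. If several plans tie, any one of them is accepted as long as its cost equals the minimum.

cost=1260; order=A,B,C; methods=nl_idx,nl_idx

Selinger DP (subsets sized 1..n):
  {B}: scan cost=500, card=500
  {A}: scan cost=60, card=60
  {C}: scan cost=120, card=120
  {AB}: card=60; try (B,nl_idx)→660, (A,hash)→1720, (B,merge)→5480, (A,merge)→5920, (B,hash)→9120, (B,nl)→30060 …(+1); best=660 via (B,nl_idx)
  {BC}: card=6000; try (C,hash)→2680, (B,merge)→6080, (C,merge)→6460, (B,nl_idx)→7200, (B,hash)→9240, (C,nl_idx)→10000 …(+2); best=2680 via (C,hash)
  {AC}: card=1800; try (A,hash)→960, (C,merge)→1440, (A,merge)→1500, (C,hash)→1800, (C,nl_idx)→2280, (C,nl)→7260 …(+1); best=960 via (A,hash)
  {ABC}: card=180; try (C,nl_idx)→1260, (C,merge)→2040, (C,hash)→2400, (C,nl)→7860, (A,hash)→9400, (B,hash)→11760 …(+5); best=1260 via (C,nl_idx)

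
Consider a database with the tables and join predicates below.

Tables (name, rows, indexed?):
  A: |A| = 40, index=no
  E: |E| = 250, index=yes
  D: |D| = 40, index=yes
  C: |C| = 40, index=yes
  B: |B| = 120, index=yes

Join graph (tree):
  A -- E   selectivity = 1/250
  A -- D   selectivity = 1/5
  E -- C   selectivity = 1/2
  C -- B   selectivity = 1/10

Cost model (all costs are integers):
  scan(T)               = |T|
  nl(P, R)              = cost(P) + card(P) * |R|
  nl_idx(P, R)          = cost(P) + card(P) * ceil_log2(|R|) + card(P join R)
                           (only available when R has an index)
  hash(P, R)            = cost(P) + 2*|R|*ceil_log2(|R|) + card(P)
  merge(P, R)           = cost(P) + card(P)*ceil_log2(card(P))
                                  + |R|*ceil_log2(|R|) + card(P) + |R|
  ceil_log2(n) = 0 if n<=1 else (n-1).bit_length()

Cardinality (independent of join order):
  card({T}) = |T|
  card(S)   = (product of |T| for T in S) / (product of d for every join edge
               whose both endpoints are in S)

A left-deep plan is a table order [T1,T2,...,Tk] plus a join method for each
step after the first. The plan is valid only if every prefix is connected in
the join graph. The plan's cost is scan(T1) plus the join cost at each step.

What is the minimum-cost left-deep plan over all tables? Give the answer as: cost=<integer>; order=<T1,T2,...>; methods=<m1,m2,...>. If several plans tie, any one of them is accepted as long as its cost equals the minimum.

cost=9800; order=A,E,D,C,B; methods=nl_idx,hash,hash,hash

Selinger DP (subsets sized 1..n):
  {A}: scan cost=40, card=40
  {E}: scan cost=250, card=250
  {D}: scan cost=40, card=40
  {C}: scan cost=40, card=40
  {B}: scan cost=120, card=120
  {AE}: card=40; try (E,nl_idx)→400, (A,hash)→980, (E,merge)→2570, (A,merge)→2780, (E,hash)→4080, (E,nl)→10040 …(+1); best=400 via (E,nl_idx)
  {AD}: card=320; try (D,hash)→560, (A,hash)→560, (D,merge)→600, (D,nl_idx)→600, (A,merge)→600, (D,nl)→1640 …(+1); best=560 via (D,hash)
  {CE}: card=5000; try (C,hash)→980, (E,merge)→2570, (C,merge)→2780, (E,hash)→4080, (E,nl_idx)→5360, (C,nl_idx)→6750 …(+2); best=980 via (C,hash)
  {BC}: card=480; try (C,hash)→720, (B,nl_idx)→800, (B,merge)→1280, (C,nl_idx)→1320, (C,merge)→1360, (B,hash)→1760 …(+2); best=720 via (C,hash)
  {ADE}: card=320; try (D,hash)→920, (D,merge)→960, (D,nl_idx)→960, (D,nl)→2000, (E,nl_idx)→3440, (E,hash)→4880 …(+2); best=920 via (D,hash)
  {ACE}: card=800; try (C,hash)→920, (C,merge)→960, (C,nl_idx)→1440, (C,nl)→2000, (A,hash)→6460, (A,merge)→71260 …(+1); best=920 via (C,hash)
  {BCE}: card=60000; try (E,hash)→5200, (B,hash)→7660, (E,merge)→7770, (E,nl_idx)→64560, (B,merge)→71940, (B,nl_idx)→95980 …(+2); best=5200 via (E,hash)
  {ACDE}: card=6400; try (C,hash)→1720, (D,hash)→2200, (C,merge)→4400, (C,nl_idx)→9240, (D,merge)→10000, (D,nl_idx)→12120 …(+2); best=1720 via (C,hash)
  {ABCE}: card=9600; try (B,hash)→3400, (B,merge)→10680, (B,nl_idx)→16120, (A,hash)→65680, (B,nl)→96920, (A,merge)→1025480 …(+1); best=3400 via (B,hash)
  {ABCDE}: card=76800; try (B,hash)→9800, (D,hash)→13480, (B,merge)→92280, (B,nl_idx)→123320, (D,nl_idx)→137800, (D,merge)→147680 …(+2); best=9800 via (B,hash)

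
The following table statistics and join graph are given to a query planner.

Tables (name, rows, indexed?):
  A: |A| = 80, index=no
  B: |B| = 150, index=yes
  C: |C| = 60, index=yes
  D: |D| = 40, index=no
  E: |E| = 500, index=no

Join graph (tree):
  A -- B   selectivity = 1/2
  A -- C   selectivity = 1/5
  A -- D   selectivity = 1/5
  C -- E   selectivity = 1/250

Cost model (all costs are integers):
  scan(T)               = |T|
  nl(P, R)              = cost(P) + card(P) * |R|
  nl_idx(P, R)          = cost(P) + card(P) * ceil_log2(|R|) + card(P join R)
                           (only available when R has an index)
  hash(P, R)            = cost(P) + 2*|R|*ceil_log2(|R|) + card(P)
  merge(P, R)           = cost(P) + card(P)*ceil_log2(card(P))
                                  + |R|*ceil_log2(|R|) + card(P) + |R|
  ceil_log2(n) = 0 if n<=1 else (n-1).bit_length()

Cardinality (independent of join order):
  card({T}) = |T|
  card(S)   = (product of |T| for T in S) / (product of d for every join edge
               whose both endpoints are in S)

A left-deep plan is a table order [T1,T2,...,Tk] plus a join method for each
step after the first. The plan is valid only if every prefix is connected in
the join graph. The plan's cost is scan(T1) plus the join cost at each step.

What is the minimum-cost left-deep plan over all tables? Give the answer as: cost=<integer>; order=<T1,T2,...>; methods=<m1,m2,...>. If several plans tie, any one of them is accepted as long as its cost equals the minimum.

cost=23120; order=E,C,A,D,B; methods=hash,hash,hash,hash

Selinger DP (subsets sized 1..n):
  {A}: scan cost=80, card=80
  {B}: scan cost=150, card=150
  {C}: scan cost=60, card=60
  {D}: scan cost=40, card=40
  {E}: scan cost=500, card=500
  {AB}: card=6000; try (A,hash)→1420, (B,merge)→2070, (A,merge)→2140, (B,hash)→2560, (B,nl_idx)→6720, (B,nl)→12080 …(+1); best=1420 via (A,hash)
  {AC}: card=960; try (C,hash)→880, (A,merge)→1120, (C,merge)→1140, (A,hash)→1240, (C,nl_idx)→1520, (A,nl)→4860 …(+1); best=880 via (C,hash)
  {AD}: card=640; try (D,hash)→640, (A,merge)→960, (D,merge)→1000, (A,hash)→1200, (A,nl)→3240, (D,nl)→3280; best=640 via (D,hash)
  {CE}: card=120; try (C,hash)→1720, (C,nl_idx)→3620, (E,merge)→5480, (C,merge)→5920, (E,hash)→9120, (E,nl)→30060 …(+1); best=1720 via (C,hash)
  {ABC}: card=72000; try (B,hash)→4240, (C,hash)→8140, (B,merge)→12790, (B,nl_idx)→80560, (C,merge)→85840, (C,nl_idx)→109420 …(+2); best=4240 via (B,hash)
  {ABD}: card=48000; try (B,hash)→3680, (D,hash)→7900, (B,merge)→9030, (B,nl_idx)→53760, (D,merge)→85700, (B,nl)→96640 …(+1); best=3680 via (B,hash)
  {ACD}: card=7680; try (C,hash)→2000, (D,hash)→2320, (C,merge)→8100, (D,merge)→11720, (C,nl_idx)→12160, (C,nl)→39040 …(+1); best=2000 via (C,hash)
  {ACE}: card=1920; try (A,hash)→2960, (A,merge)→3320, (E,hash)→10840, (A,nl)→11320, (E,merge)→16440, (E,nl)→480880; best=2960 via (A,hash)
  {ABCD}: card=576000; try (B,hash)→12080, (C,hash)→52400, (D,hash)→76720, (B,merge)→110870, (B,nl_idx)→639440, (C,merge)→820100 …(+5); best=12080 via (B,hash)
  {ABCE}: card=144000; try (B,hash)→7280, (B,merge)→27350, (E,hash)→85240, (B,nl_idx)→162320, (B,nl)→290960, (E,merge)→1305240 …(+1); best=7280 via (B,hash)
  {ACDE}: card=15360; try (D,hash)→5360, (E,hash)→18680, (D,merge)→26280, (D,nl)→79760, (E,merge)→114520, (E,nl)→3842000; best=5360 via (D,hash)
  {ABCDE}: card=1152000; try (B,hash)→23120, (D,hash)→151760, (B,merge)→237110, (E,hash)→597080, (B,nl_idx)→1280240, (B,nl)→2309360 …(+4); best=23120 via (B,hash)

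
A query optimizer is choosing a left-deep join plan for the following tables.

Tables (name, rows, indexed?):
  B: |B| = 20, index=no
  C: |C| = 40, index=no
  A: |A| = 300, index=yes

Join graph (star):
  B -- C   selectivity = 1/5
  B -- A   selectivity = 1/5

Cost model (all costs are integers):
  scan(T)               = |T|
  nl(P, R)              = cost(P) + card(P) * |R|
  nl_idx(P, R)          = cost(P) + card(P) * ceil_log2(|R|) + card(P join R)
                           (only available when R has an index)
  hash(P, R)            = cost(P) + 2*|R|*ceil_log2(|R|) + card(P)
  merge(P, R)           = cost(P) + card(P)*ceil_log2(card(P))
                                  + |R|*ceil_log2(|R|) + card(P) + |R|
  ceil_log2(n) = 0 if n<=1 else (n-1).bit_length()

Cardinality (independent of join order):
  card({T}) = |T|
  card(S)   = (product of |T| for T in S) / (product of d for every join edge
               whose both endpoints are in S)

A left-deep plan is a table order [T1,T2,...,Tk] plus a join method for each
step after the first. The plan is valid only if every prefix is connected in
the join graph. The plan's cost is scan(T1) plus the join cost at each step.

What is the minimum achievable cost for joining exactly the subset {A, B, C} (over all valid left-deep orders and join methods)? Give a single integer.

Selinger DP over subsets of {A,B,C}:
  {B}: scan cost=20, card=20
  {C}: scan cost=40, card=40
  {A}: scan cost=300, card=300
  {BC}: card=160; try (B,hash)→280, (C,merge)→420, (B,merge)→440, (C,hash)→520, (C,nl)→820, (B,nl)→840; best=280 via (B,hash)
  {AB}: card=1200; try (B,hash)→800, (A,nl_idx)→1400, (A,merge)→3140, (B,merge)→3420, (A,hash)→5440, (A,nl)→6020 …(+1); best=800 via (B,hash)
  {ABC}: card=9600; try (C,hash)→2480, (A,merge)→4720, (A,hash)→5840, (A,nl_idx)→11320, (C,merge)→15480, (A,nl)→48280 …(+1); best=2480 via (C,hash)

2480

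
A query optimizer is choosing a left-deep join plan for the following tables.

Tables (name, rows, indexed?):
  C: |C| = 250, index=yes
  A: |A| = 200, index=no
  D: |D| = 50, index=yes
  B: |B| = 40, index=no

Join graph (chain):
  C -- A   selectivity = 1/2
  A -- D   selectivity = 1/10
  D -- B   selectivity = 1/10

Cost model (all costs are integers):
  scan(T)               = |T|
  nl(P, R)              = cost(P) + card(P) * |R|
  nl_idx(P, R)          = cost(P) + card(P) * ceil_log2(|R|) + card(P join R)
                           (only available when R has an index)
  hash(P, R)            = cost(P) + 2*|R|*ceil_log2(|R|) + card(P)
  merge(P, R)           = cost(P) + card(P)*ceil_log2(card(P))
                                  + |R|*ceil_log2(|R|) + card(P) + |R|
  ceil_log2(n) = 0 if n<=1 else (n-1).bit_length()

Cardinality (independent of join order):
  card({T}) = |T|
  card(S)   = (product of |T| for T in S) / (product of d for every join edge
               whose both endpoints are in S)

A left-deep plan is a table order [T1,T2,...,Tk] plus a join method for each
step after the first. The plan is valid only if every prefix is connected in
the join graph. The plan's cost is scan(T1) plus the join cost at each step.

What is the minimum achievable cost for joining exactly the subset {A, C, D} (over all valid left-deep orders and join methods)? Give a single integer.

Selinger DP over subsets of {A,C,D}:
  {C}: scan cost=250, card=250
  {A}: scan cost=200, card=200
  {D}: scan cost=50, card=50
  {AC}: card=25000; try (A,hash)→3700, (C,merge)→4250, (A,merge)→4300, (C,hash)→4400, (C,nl_idx)→26800, (C,nl)→50200 …(+1); best=3700 via (A,hash)
  {AD}: card=1000; try (D,hash)→1000, (A,merge)→2200, (D,merge)→2350, (D,nl_idx)→2400, (A,hash)→3300, (A,nl)→10050 …(+1); best=1000 via (D,hash)
  {ACD}: card=125000; try (C,hash)→6000, (C,merge)→14250, (D,hash)→29300, (C,nl_idx)→134000, (C,nl)→251000, (D,nl_idx)→278700 …(+2); best=6000 via (C,hash)

6000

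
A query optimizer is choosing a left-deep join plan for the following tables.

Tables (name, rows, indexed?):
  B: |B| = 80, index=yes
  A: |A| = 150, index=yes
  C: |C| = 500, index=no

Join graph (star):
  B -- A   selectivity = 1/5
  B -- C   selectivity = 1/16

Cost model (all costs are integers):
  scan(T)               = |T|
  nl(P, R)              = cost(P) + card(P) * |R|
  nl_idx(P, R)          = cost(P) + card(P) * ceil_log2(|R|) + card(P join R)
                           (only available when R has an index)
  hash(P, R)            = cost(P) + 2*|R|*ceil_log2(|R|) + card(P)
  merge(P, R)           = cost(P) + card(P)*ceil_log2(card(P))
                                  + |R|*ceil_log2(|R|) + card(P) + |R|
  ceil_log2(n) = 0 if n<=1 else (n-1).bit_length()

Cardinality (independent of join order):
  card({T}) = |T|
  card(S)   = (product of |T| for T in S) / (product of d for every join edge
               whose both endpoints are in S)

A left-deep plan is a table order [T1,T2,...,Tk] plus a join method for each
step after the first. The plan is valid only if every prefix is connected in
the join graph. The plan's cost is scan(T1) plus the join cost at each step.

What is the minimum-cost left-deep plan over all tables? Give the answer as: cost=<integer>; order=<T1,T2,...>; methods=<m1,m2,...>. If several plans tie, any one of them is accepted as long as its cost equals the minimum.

cost=7020; order=C,B,A; methods=hash,hash

Selinger DP (subsets sized 1..n):
  {B}: scan cost=80, card=80
  {A}: scan cost=150, card=150
  {C}: scan cost=500, card=500
  {AB}: card=2400; try (B,hash)→1420, (A,merge)→2070, (B,merge)→2140, (A,hash)→2560, (A,nl_idx)→3120, (B,nl_idx)→3600 …(+2); best=1420 via (B,hash)
  {BC}: card=2500; try (B,hash)→2120, (C,merge)→5720, (B,merge)→6140, (B,nl_idx)→6500, (C,hash)→9160, (C,nl)→40080 …(+1); best=2120 via (B,hash)
  {ABC}: card=75000; try (A,hash)→7020, (C,hash)→12820, (A,merge)→35970, (C,merge)→37620, (A,nl_idx)→97120, (A,nl)→377120 …(+1); best=7020 via (A,hash)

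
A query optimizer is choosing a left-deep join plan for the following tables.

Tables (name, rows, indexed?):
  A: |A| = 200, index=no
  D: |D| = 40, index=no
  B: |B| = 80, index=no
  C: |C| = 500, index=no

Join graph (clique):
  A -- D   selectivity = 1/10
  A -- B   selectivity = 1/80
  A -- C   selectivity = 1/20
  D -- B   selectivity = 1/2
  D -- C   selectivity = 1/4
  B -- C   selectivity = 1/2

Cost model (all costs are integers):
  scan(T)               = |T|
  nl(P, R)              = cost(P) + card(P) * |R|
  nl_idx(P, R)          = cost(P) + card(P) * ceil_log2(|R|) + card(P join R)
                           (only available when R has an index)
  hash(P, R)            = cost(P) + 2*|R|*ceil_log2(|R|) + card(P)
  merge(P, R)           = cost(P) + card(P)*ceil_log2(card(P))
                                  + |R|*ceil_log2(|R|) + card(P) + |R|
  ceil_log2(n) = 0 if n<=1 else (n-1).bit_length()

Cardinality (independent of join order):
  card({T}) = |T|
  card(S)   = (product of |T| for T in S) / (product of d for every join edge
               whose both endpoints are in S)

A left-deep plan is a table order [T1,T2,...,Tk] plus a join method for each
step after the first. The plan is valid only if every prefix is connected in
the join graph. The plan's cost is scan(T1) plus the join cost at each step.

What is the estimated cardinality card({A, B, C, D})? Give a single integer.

1250

Tables in S: A(200), B(80), C(500), D(40)
Edges inside S: A-D(d=10), A-B(d=80), A-C(d=20), D-B(d=2), D-C(d=4), B-C(d=2)
numerator = 200 * 80 * 500 * 40 = 320000000
denominator = 10 * 80 * 20 * 2 * 4 * 2 = 256000
card(S) = 320000000 / 256000 = 1250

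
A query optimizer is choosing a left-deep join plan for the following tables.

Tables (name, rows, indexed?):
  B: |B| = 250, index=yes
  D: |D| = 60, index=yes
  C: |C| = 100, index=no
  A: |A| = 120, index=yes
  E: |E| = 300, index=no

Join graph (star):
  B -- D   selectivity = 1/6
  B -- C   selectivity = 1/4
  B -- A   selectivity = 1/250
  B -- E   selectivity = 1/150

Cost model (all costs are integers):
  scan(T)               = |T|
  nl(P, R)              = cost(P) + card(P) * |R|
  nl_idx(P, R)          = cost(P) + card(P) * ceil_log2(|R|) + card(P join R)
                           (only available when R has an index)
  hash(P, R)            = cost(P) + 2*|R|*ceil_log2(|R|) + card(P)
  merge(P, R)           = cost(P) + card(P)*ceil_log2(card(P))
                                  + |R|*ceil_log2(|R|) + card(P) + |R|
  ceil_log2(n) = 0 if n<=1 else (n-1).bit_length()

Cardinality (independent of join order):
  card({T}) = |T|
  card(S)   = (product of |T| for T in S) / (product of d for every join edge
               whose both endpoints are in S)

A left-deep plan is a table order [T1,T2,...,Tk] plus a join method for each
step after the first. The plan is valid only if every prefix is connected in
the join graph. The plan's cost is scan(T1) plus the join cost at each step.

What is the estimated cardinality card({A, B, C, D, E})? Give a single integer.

Tables in S: A(120), B(250), C(100), D(60), E(300)
Edges inside S: B-D(d=6), B-C(d=4), B-A(d=250), B-E(d=150)
numerator = 120 * 250 * 100 * 60 * 300 = 54000000000
denominator = 6 * 4 * 250 * 150 = 900000
card(S) = 54000000000 / 900000 = 60000

60000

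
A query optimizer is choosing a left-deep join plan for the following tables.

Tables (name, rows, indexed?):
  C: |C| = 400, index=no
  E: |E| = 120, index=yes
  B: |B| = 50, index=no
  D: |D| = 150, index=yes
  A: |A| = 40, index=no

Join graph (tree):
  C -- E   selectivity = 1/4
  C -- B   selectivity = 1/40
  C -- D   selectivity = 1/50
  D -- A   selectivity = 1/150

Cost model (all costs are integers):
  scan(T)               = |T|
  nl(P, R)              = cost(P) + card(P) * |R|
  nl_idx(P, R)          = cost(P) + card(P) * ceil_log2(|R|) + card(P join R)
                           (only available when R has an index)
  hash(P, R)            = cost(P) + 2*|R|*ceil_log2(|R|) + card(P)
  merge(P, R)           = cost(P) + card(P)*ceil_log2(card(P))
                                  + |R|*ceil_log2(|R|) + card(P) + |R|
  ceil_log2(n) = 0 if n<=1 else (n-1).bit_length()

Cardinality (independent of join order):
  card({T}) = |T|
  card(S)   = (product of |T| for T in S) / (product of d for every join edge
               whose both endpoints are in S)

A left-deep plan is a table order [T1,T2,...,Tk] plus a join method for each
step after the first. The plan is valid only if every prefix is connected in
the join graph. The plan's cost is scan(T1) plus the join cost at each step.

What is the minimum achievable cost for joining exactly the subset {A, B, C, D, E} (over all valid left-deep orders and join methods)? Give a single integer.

Selinger DP over subsets of {A,B,C,D,E}:
  {C}: scan cost=400, card=400
  {E}: scan cost=120, card=120
  {B}: scan cost=50, card=50
  {D}: scan cost=150, card=150
  {A}: scan cost=40, card=40
  {CE}: card=12000; try (E,hash)→2480, (C,merge)→5080, (E,merge)→5360, (C,hash)→7440, (E,nl_idx)→15200, (C,nl)→48120 …(+1); best=2480 via (E,hash)
  {BC}: card=500; try (B,hash)→1400, (C,merge)→4400, (B,merge)→4750, (C,hash)→7300, (C,nl)→20050, (B,nl)→20400; best=1400 via (B,hash)
  {CD}: card=1200; try (D,hash)→3200, (D,nl_idx)→4800, (C,merge)→5500, (D,merge)→5750, (C,hash)→7500, (C,nl)→60150 …(+1); best=3200 via (D,hash)
  {AD}: card=40; try (D,nl_idx)→400, (A,hash)→780, (D,merge)→1670, (A,merge)→1780, (D,hash)→2480, (D,nl)→6040 …(+1); best=400 via (D,nl_idx)
  {BCE}: card=15000; try (E,hash)→3580, (E,merge)→7360, (B,hash)→15080, (E,nl_idx)→19900, (E,nl)→61400, (B,merge)→182830 …(+1); best=3580 via (E,hash)
  {CDE}: card=36000; try (E,hash)→6080, (D,hash)→16880, (E,merge)→18560, (E,nl_idx)→47600, (D,nl_idx)→134480, (E,nl)→147200 …(+2); best=6080 via (E,hash)
  {BCD}: card=1500; try (D,hash)→4300, (B,hash)→5000, (D,nl_idx)→6900, (D,merge)→7750, (B,merge)→17950, (B,nl)→63200 …(+1); best=4300 via (D,hash)
  {ACD}: card=320; try (C,merge)→4680, (A,hash)→4880, (C,hash)→7640, (C,nl)→16400, (A,merge)→17880, (A,nl)→51200; best=4680 via (C,merge)
  {BCDE}: card=45000; try (E,hash)→7480, (D,hash)→20980, (E,merge)→23260, (B,hash)→42680, (E,nl_idx)→59800, (D,nl_idx)→168580 …(+5); best=7480 via (E,hash)
  {ACDE}: card=9600; try (E,hash)→6680, (E,merge)→8840, (E,nl_idx)→16520, (A,hash)→42560, (E,nl)→43080, (A,merge)→618360 …(+1); best=6680 via (E,hash)
  {ABCD}: card=400; try (B,hash)→5600, (A,hash)→6280, (B,merge)→8230, (B,nl)→20680, (A,merge)→22580, (A,nl)→64300; best=5600 via (B,hash)
  {ABCDE}: card=12000; try (E,hash)→7680, (E,merge)→10560, (B,hash)→16880, (E,nl_idx)→20400, (A,hash)→52960, (E,nl)→53600 …(+4); best=7680 via (E,hash)

7680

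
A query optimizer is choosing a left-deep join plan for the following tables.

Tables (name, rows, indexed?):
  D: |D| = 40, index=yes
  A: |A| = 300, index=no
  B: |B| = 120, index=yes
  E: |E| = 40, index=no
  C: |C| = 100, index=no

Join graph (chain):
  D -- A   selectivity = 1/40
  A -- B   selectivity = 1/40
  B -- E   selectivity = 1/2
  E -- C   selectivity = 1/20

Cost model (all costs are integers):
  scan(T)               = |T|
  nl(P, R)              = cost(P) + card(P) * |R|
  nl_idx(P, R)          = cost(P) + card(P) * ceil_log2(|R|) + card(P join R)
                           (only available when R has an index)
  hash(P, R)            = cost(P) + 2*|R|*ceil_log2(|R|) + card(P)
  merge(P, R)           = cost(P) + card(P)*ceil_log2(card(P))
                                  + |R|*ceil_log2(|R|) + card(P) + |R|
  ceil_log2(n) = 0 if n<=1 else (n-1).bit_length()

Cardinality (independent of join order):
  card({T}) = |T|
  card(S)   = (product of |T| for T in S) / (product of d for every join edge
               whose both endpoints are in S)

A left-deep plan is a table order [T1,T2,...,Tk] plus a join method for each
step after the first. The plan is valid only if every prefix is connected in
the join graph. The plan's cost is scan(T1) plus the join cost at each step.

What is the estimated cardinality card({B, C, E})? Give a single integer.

Tables in S: B(120), C(100), E(40)
Edges inside S: B-E(d=2), E-C(d=20)
numerator = 120 * 100 * 40 = 480000
denominator = 2 * 20 = 40
card(S) = 480000 / 40 = 12000

12000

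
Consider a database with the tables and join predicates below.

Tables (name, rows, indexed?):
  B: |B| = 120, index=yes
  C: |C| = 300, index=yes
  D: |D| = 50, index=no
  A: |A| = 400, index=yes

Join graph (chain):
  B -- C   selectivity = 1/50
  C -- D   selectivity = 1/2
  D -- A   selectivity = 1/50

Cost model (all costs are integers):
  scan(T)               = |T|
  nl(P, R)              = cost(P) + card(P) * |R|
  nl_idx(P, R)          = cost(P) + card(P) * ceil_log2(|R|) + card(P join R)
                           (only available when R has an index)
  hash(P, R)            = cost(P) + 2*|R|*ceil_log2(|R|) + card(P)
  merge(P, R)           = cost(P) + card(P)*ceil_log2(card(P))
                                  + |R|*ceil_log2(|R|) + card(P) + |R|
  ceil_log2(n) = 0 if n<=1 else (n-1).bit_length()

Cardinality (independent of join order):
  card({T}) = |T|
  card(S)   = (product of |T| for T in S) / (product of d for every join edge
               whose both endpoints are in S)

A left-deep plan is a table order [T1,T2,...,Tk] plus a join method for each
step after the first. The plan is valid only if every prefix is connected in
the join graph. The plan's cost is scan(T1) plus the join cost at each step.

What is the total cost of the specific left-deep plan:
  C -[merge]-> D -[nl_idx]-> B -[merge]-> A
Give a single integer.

366150

step 1: scan C: cost=300, card=300
step 2: join D via merge
    card(P join D) = 300*50/(2) = 7500
    cost = 300 + 300*9 + 50*6 + 300 + 50 = 3650
step 3: join B via nl_idx
    card(P join B) = 7500*120/(50) = 18000
    cost = 3650 + 7500*7 + 18000 = 74150
step 4: join A via merge
    card(P join A) = 18000*400/(50) = 144000
    cost = 74150 + 18000*15 + 400*9 + 18000 + 400 = 366150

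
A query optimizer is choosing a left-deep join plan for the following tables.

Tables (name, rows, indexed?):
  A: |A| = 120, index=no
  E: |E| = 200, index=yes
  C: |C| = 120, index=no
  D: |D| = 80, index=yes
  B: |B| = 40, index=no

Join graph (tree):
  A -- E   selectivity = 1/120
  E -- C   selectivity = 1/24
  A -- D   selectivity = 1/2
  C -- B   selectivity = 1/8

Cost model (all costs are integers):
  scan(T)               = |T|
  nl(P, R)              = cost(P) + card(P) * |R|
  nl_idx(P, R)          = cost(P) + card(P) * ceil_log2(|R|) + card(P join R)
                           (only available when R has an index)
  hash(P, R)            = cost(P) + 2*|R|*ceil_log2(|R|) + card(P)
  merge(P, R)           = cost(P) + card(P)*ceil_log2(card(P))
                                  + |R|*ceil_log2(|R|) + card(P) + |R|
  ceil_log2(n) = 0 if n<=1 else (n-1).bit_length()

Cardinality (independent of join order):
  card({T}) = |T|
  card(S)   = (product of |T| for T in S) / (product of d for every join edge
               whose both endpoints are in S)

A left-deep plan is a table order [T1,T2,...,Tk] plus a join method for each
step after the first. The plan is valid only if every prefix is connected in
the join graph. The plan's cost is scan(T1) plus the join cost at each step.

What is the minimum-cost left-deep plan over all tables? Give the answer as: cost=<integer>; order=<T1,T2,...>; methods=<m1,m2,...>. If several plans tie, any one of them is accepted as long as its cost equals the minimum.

cost=10760; order=A,E,C,B,D; methods=nl_idx,hash,hash,hash

Selinger DP (subsets sized 1..n):
  {A}: scan cost=120, card=120
  {E}: scan cost=200, card=200
  {C}: scan cost=120, card=120
  {D}: scan cost=80, card=80
  {B}: scan cost=40, card=40
  {AE}: card=200; try (E,nl_idx)→1280, (A,hash)→2080, (E,merge)→2880, (A,merge)→2960, (E,hash)→3440, (E,nl)→24120 …(+1); best=1280 via (E,nl_idx)
  {AD}: card=4800; try (D,hash)→1360, (A,merge)→1680, (D,merge)→1720, (A,hash)→1840, (D,nl_idx)→5760, (A,nl)→9680 …(+1); best=1360 via (D,hash)
  {CE}: card=1000; try (E,nl_idx)→2080, (C,hash)→2080, (E,merge)→2880, (C,merge)→2960, (E,hash)→3440, (E,nl)→24120 …(+1); best=2080 via (E,nl_idx)
  {BC}: card=600; try (B,hash)→720, (C,merge)→1280, (B,merge)→1360, (C,hash)→1760, (C,nl)→4840, (B,nl)→4920; best=720 via (B,hash)
  {ACE}: card=1000; try (C,hash)→3160, (C,merge)→4040, (A,hash)→4760, (A,merge)→14040, (C,nl)→25280, (A,nl)→122080; best=3160 via (C,hash)
  {ADE}: card=8000; try (D,hash)→2600, (D,merge)→3720, (E,hash)→9360, (D,nl_idx)→10680, (D,nl)→17280, (E,nl_idx)→47760 …(+2); best=2600 via (D,hash)
  {BCE}: card=5000; try (B,hash)→3560, (E,hash)→4520, (E,merge)→9120, (E,nl_idx)→10520, (B,merge)→13360, (B,nl)→42080 …(+1); best=3560 via (B,hash)
  {ACDE}: card=40000; try (D,hash)→5280, (C,hash)→12280, (D,merge)→14800, (D,nl_idx)→50160, (D,nl)→83160, (C,merge)→115560 …(+1); best=5280 via (D,hash)
  {ABCE}: card=5000; try (B,hash)→4640, (A,hash)→10240, (B,merge)→14440, (B,nl)→43160, (A,merge)→74520, (A,nl)→603560; best=4640 via (B,hash)
  {ABCDE}: card=200000; try (D,hash)→10760, (B,hash)→45760, (D,merge)→75280, (D,nl_idx)→239640, (D,nl)→404640, (B,merge)→685560 …(+1); best=10760 via (D,hash)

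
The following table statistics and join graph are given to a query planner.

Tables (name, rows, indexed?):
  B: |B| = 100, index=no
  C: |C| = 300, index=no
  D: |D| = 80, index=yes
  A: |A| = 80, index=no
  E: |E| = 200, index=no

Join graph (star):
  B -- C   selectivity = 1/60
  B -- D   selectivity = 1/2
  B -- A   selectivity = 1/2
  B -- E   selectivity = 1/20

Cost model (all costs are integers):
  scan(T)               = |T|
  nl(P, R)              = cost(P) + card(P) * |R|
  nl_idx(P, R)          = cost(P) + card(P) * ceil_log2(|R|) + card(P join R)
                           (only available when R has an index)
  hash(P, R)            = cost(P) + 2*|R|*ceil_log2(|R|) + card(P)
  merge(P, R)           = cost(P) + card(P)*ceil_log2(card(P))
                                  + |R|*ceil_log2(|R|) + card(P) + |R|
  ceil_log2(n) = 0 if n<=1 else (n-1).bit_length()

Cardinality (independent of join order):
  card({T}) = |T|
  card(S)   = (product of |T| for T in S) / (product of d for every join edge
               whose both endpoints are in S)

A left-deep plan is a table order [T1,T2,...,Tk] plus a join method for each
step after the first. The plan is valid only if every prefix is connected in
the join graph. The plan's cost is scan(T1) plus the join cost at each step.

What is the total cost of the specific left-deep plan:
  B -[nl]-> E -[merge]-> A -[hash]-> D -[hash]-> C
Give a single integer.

step 1: scan B: cost=100, card=100
step 2: join E via nl
    card(P join E) = 100*200/(20) = 1000
    cost = 100 + 100*200 = 20100
step 3: join A via merge
    card(P join A) = 1000*80/(2) = 40000
    cost = 20100 + 1000*10 + 80*7 + 1000 + 80 = 31740
step 4: join D via hash
    card(P join D) = 40000*80/(2) = 1600000
    cost = 31740 + 2*80*7 + 40000 = 72860
step 5: join C via hash
    card(P join C) = 1600000*300/(60) = 8000000
    cost = 72860 + 2*300*9 + 1600000 = 1678260

1678260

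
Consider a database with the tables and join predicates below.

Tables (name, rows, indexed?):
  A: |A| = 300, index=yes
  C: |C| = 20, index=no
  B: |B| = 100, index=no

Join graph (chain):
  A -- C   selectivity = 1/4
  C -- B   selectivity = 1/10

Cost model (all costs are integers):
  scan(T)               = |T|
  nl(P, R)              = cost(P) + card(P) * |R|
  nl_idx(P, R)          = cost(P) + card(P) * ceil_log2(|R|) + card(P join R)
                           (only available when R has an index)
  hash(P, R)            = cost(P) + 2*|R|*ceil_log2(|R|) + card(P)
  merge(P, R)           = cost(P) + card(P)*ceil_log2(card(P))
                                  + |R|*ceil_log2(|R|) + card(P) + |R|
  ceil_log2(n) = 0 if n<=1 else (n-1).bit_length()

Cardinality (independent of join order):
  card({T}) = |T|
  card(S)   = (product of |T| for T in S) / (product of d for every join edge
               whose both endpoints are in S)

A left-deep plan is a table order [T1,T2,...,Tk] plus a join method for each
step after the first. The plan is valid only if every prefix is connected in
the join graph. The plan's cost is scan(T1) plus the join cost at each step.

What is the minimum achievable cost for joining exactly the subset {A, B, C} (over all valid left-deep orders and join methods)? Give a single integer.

3700

Selinger DP over subsets of {A,B,C}:
  {A}: scan cost=300, card=300
  {C}: scan cost=20, card=20
  {B}: scan cost=100, card=100
  {AC}: card=1500; try (C,hash)→800, (A,nl_idx)→1700, (A,merge)→3140, (C,merge)→3420, (A,hash)→5440, (A,nl)→6020 …(+1); best=800 via (C,hash)
  {BC}: card=200; try (C,hash)→400, (B,merge)→940, (C,merge)→1020, (B,hash)→1440, (B,nl)→2020, (C,nl)→2100; best=400 via (C,hash)
  {ABC}: card=15000; try (B,hash)→3700, (A,merge)→5200, (A,hash)→6000, (A,nl_idx)→17200, (B,merge)→19600, (A,nl)→60400 …(+1); best=3700 via (B,hash)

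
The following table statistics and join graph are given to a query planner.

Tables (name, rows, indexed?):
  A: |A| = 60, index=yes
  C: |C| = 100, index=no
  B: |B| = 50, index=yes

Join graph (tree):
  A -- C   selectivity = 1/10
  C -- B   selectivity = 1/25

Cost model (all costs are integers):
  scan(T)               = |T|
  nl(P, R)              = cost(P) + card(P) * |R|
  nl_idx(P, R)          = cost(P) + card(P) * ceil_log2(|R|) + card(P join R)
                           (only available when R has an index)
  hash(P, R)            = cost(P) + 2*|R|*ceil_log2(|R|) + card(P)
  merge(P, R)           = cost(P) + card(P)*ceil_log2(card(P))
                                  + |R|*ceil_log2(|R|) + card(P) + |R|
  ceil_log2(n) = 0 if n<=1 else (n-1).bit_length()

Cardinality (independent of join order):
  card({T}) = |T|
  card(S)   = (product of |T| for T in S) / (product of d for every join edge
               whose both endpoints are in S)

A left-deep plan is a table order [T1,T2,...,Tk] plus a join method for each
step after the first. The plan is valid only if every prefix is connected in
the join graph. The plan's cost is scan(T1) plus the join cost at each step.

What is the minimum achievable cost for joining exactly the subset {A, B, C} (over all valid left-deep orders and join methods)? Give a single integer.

1720

Selinger DP over subsets of {A,B,C}:
  {A}: scan cost=60, card=60
  {C}: scan cost=100, card=100
  {B}: scan cost=50, card=50
  {AC}: card=600; try (A,hash)→920, (C,merge)→1280, (A,nl_idx)→1300, (A,merge)→1320, (C,hash)→1520, (C,nl)→6060 …(+1); best=920 via (A,hash)
  {BC}: card=200; try (B,hash)→800, (B,nl_idx)→900, (C,merge)→1200, (B,merge)→1250, (C,hash)→1500, (C,nl)→5050 …(+1); best=800 via (B,hash)
  {ABC}: card=1200; try (A,hash)→1720, (B,hash)→2120, (A,merge)→3020, (A,nl_idx)→3200, (B,nl_idx)→5720, (B,merge)→7870 …(+2); best=1720 via (A,hash)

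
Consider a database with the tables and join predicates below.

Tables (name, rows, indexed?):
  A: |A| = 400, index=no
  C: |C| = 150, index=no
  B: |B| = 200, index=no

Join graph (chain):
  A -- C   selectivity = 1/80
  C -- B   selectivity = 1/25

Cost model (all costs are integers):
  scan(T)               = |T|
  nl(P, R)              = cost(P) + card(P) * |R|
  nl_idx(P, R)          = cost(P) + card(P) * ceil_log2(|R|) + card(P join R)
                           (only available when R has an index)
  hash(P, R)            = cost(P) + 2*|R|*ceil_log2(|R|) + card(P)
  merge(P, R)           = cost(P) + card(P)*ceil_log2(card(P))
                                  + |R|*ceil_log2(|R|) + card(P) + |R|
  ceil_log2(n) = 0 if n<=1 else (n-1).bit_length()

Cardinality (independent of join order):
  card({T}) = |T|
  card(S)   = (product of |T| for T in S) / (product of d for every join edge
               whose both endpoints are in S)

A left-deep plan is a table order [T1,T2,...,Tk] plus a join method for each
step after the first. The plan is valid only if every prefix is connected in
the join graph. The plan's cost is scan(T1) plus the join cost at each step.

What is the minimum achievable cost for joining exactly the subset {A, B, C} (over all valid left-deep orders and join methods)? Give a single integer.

7150

Selinger DP over subsets of {A,B,C}:
  {A}: scan cost=400, card=400
  {C}: scan cost=150, card=150
  {B}: scan cost=200, card=200
  {AC}: card=750; try (C,hash)→3200, (A,merge)→5500, (C,merge)→5750, (A,hash)→7500, (A,nl)→60150, (C,nl)→60400; best=3200 via (C,hash)
  {BC}: card=1200; try (C,hash)→2800, (B,merge)→3300, (C,merge)→3350, (B,hash)→3500, (B,nl)→30150, (C,nl)→30200; best=2800 via (C,hash)
  {ABC}: card=6000; try (B,hash)→7150, (A,hash)→11200, (B,merge)→13250, (A,merge)→21200, (B,nl)→153200, (A,nl)→482800; best=7150 via (B,hash)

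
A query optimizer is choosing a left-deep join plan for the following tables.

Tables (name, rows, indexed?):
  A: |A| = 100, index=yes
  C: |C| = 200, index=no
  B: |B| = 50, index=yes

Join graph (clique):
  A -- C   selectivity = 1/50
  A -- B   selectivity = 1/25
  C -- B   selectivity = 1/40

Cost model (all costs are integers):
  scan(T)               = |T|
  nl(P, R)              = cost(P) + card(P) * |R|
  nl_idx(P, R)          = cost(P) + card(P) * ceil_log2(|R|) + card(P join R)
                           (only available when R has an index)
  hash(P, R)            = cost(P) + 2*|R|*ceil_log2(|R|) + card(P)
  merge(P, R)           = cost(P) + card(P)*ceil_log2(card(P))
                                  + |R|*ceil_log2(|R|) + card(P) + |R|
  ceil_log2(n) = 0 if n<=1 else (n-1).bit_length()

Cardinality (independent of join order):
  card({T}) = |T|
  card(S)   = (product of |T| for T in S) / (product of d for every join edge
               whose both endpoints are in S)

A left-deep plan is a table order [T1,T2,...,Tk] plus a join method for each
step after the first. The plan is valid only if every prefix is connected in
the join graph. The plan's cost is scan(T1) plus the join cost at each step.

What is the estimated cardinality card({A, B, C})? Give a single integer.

Tables in S: A(100), B(50), C(200)
Edges inside S: A-C(d=50), A-B(d=25), C-B(d=40)
numerator = 100 * 50 * 200 = 1000000
denominator = 50 * 25 * 40 = 50000
card(S) = 1000000 / 50000 = 20

20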